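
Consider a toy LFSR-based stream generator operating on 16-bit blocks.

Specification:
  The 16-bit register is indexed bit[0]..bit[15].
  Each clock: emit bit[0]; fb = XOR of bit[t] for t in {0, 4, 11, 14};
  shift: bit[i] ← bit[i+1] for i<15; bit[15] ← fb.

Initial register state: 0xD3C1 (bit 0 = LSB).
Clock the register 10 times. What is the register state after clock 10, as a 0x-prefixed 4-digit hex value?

reg_0 = 0xD3C1
clock 1: out=1, reg = 0x69E0
clock 2: out=0, reg = 0x34F0
clock 3: out=0, reg = 0x9A78
clock 4: out=0, reg = 0x4D3C
clock 5: out=0, reg = 0xA69E
clock 6: out=0, reg = 0xD34F
clock 7: out=1, reg = 0x69A7
clock 8: out=1, reg = 0xB4D3
clock 9: out=1, reg = 0x5A69
clock 10: out=1, reg = 0xAD34

0xAD34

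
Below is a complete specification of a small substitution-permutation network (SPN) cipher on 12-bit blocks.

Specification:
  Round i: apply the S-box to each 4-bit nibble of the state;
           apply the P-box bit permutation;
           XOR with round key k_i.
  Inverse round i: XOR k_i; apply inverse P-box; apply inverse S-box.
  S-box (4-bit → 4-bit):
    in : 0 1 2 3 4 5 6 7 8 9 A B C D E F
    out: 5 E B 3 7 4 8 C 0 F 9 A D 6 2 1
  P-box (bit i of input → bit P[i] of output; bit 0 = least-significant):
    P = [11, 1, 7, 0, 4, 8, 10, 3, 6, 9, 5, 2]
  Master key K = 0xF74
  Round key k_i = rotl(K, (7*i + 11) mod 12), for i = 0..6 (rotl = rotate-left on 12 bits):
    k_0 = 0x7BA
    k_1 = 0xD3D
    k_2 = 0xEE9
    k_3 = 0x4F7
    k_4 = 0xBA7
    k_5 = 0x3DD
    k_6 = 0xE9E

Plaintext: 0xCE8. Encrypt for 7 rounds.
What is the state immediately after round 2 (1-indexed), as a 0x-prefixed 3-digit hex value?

s_0 = plaintext = 0xCE8
s_1 = Round(s_0, k_0) = 0x6DE
s_2 = Round(s_1, k_1) = 0x83B
s_3 = Round(s_2, k_2) = 0xFFA
s_4 = Round(s_3, k_3) = 0xCA6
s_5 = Round(s_4, k_4) = 0xBDA
s_6 = Round(s_5, k_5) = 0xCD8
s_7 = Round(s_6, k_6) = 0xBFA

0x83B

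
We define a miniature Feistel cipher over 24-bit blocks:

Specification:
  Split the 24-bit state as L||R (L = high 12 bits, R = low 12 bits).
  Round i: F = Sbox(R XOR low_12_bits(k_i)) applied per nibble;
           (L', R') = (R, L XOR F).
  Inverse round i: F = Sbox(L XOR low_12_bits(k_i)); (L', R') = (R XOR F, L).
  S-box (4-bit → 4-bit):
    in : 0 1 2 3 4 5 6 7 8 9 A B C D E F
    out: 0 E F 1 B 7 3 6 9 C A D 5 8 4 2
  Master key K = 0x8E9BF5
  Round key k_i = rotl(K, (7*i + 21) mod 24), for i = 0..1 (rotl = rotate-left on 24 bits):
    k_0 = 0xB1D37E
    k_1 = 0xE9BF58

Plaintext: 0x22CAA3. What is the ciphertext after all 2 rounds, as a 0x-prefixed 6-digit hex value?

0xEA4486

s_0 = plaintext = 0x22CAA3
s_1 = Round(s_0, k_0) = 0xAA3EA4
s_2 = Round(s_1, k_1) = 0xEA4486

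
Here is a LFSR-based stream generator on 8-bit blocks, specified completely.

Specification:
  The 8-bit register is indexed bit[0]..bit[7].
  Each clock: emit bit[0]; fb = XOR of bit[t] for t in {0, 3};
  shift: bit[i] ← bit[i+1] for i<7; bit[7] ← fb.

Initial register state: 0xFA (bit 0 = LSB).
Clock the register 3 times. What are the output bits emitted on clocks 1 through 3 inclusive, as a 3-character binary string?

reg_0 = 0xFA
clock 1: out=0, reg = 0xFD
clock 2: out=1, reg = 0x7E
clock 3: out=0, reg = 0xBF

010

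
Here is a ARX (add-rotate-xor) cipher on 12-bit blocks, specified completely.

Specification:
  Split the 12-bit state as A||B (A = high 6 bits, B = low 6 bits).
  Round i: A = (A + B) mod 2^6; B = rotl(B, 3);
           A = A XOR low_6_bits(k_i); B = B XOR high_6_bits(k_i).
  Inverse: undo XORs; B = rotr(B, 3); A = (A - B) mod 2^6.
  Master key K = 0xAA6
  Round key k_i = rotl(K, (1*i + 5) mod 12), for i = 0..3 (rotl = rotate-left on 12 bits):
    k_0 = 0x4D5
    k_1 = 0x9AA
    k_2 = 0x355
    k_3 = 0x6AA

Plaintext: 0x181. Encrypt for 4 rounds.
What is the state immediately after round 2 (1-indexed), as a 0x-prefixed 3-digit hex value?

0x1FD

s_0 = plaintext = 0x181
s_1 = Round(s_0, k_0) = 0x49B
s_2 = Round(s_1, k_1) = 0x1FD
s_3 = Round(s_2, k_2) = 0x462
s_4 = Round(s_3, k_3) = 0x64E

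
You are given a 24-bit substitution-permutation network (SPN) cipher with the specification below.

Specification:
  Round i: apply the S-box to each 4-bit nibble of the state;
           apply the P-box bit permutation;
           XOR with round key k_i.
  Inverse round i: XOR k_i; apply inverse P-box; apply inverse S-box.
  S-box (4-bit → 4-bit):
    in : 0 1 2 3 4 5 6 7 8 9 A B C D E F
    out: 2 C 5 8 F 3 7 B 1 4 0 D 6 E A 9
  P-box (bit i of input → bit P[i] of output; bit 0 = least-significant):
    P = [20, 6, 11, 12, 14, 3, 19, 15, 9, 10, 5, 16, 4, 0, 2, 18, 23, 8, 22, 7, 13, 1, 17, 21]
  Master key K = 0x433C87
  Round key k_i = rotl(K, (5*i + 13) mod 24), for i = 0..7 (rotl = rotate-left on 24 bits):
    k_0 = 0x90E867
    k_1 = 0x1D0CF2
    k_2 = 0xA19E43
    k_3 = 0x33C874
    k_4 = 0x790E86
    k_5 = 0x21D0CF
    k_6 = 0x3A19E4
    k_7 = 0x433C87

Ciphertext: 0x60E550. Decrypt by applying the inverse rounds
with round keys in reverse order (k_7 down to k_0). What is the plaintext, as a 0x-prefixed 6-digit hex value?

0x1E5C6B

s_0 = ciphertext = 0x60E550
s_1 = InvRound(s_0, k_7) = 0xDE63FD
s_2 = InvRound(s_1, k_6) = 0xF27851
s_3 = InvRound(s_2, k_5) = 0x6B23E2
s_4 = InvRound(s_3, k_4) = 0x209CA6
s_5 = InvRound(s_4, k_3) = 0xC38E87
s_6 = InvRound(s_5, k_2) = 0x119AAE
s_7 = InvRound(s_6, k_1) = 0xAAB5DE
s_8 = InvRound(s_7, k_0) = 0x1E5C6B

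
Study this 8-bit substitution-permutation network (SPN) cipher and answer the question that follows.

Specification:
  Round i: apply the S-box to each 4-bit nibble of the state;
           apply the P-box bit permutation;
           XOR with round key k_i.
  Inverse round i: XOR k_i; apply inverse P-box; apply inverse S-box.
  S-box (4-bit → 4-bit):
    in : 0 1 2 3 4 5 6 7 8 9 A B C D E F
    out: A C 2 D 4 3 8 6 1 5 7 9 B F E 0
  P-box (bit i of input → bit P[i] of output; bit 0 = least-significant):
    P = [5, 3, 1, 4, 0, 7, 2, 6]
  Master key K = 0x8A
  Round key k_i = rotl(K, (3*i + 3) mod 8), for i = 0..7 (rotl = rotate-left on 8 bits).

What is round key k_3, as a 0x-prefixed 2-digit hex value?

K = 0x8A
k_0 = rotl(K, (3*0+3) mod 8) = rotl(K, 3) = 0x54
k_1 = rotl(K, (3*1+3) mod 8) = rotl(K, 6) = 0xA2
k_2 = rotl(K, (3*2+3) mod 8) = rotl(K, 1) = 0x15
k_3 = rotl(K, (3*3+3) mod 8) = rotl(K, 4) = 0xA8

0xA8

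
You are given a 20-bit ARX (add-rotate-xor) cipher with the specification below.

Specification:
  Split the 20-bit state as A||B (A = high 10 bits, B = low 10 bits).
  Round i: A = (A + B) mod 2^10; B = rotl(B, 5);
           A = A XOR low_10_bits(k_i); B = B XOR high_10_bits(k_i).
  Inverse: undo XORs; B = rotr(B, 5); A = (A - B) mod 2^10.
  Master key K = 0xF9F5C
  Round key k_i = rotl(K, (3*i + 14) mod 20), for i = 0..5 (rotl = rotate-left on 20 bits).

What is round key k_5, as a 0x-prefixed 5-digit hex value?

0xEB9F3

K = 0xF9F5C
k_0 = rotl(K, (3*0+14) mod 20) = rotl(K, 14) = 0x73E7D
k_1 = rotl(K, (3*1+14) mod 20) = rotl(K, 17) = 0x9F3EB
k_2 = rotl(K, (3*2+14) mod 20) = rotl(K, 0) = 0xF9F5C
k_3 = rotl(K, (3*3+14) mod 20) = rotl(K, 3) = 0xCFAE7
k_4 = rotl(K, (3*4+14) mod 20) = rotl(K, 6) = 0x7D73E
k_5 = rotl(K, (3*5+14) mod 20) = rotl(K, 9) = 0xEB9F3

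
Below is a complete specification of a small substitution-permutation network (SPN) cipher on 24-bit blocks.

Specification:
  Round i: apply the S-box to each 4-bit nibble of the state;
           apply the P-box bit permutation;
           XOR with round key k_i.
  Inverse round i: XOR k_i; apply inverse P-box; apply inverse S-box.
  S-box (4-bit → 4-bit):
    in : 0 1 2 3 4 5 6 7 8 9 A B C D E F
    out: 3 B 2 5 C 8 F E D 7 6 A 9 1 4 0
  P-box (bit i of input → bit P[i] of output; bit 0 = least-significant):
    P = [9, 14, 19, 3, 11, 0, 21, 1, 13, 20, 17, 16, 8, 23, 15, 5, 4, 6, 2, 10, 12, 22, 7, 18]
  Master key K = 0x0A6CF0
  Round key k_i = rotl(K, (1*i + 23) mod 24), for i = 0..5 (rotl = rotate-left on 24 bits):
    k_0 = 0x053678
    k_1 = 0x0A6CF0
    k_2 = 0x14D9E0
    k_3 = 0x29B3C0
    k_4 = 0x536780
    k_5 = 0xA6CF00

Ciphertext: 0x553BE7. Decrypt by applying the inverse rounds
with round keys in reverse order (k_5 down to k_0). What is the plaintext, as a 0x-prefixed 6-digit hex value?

s_0 = ciphertext = 0x553BE7
s_1 = InvRound(s_0, k_5) = 0x977672
s_2 = InvRound(s_1, k_4) = 0x601F5F
s_3 = InvRound(s_2, k_3) = 0xA8EC14
s_4 = InvRound(s_3, k_2) = 0x8610EE
s_5 = InvRound(s_4, k_1) = 0xC82DC7
s_6 = InvRound(s_5, k_0) = 0x631518

0x631518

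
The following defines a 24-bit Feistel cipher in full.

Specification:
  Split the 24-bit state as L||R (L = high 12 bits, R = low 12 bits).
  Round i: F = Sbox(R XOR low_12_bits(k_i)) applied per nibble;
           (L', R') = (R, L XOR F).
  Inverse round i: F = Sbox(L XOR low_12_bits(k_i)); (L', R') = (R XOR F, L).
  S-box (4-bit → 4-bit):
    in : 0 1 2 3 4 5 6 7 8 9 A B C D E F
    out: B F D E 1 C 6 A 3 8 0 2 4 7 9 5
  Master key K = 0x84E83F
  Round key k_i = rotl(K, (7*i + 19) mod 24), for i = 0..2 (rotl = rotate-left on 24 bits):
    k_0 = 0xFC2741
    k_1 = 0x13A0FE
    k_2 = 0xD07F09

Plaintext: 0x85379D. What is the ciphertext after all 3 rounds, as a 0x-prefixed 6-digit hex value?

s_0 = plaintext = 0x85379D
s_1 = Round(s_0, k_0) = 0x79D327
s_2 = Round(s_1, k_1) = 0x3279E5
s_3 = Round(s_2, k_2) = 0x9E55B3

0x9E55B3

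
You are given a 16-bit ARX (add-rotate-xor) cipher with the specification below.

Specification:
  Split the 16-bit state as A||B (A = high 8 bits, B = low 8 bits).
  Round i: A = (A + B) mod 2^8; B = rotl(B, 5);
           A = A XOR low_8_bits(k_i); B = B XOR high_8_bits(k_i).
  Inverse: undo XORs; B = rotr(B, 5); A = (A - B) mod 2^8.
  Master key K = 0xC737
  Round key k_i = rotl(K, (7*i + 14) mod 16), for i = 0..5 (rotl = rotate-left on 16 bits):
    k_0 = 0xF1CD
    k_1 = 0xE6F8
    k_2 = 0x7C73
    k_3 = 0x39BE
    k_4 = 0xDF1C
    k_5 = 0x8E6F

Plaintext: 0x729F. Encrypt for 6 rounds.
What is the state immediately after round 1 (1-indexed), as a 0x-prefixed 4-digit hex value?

0xDC02

s_0 = plaintext = 0x729F
s_1 = Round(s_0, k_0) = 0xDC02
s_2 = Round(s_1, k_1) = 0x26A6
s_3 = Round(s_2, k_2) = 0xBFA8
s_4 = Round(s_3, k_3) = 0xD92C
s_5 = Round(s_4, k_4) = 0x195A
s_6 = Round(s_5, k_5) = 0x1CC5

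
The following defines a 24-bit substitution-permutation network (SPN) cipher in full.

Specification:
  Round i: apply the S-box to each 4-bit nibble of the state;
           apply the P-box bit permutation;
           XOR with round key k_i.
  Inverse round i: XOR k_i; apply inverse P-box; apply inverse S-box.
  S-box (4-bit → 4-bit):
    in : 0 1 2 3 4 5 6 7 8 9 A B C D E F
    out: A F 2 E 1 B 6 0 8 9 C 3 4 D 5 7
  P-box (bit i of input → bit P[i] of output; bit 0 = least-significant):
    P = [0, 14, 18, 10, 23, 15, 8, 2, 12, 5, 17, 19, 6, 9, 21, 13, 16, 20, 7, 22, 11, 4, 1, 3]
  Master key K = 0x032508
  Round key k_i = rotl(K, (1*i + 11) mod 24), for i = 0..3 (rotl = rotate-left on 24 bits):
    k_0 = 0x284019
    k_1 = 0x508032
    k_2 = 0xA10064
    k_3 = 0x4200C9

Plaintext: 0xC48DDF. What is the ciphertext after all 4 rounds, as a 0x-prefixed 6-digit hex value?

0xE57575

s_0 = plaintext = 0xC48DDF
s_1 = Round(s_0, k_0) = 0xA7311E
s_2 = Round(s_1, k_1) = 0xFE331D
s_3 = Round(s_2, k_2) = 0x0EAFD3
s_4 = Round(s_3, k_3) = 0xE57575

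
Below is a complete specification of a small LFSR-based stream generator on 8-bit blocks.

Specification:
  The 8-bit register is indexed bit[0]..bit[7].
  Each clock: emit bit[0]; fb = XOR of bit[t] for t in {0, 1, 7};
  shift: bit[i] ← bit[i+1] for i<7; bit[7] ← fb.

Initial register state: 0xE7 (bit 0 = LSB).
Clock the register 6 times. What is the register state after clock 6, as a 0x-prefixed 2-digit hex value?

0xCF

reg_0 = 0xE7
clock 1: out=1, reg = 0xF3
clock 2: out=1, reg = 0xF9
clock 3: out=1, reg = 0x7C
clock 4: out=0, reg = 0x3E
clock 5: out=0, reg = 0x9F
clock 6: out=1, reg = 0xCF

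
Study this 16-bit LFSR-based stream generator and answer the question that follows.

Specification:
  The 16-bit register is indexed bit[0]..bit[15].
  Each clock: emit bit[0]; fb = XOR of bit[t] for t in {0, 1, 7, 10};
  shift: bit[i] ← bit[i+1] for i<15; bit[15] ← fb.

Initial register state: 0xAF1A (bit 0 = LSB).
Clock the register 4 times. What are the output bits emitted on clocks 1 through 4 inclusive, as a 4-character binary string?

0101

reg_0 = 0xAF1A
clock 1: out=0, reg = 0x578D
clock 2: out=1, reg = 0xABC6
clock 3: out=0, reg = 0x55E3
clock 4: out=1, reg = 0x2AF1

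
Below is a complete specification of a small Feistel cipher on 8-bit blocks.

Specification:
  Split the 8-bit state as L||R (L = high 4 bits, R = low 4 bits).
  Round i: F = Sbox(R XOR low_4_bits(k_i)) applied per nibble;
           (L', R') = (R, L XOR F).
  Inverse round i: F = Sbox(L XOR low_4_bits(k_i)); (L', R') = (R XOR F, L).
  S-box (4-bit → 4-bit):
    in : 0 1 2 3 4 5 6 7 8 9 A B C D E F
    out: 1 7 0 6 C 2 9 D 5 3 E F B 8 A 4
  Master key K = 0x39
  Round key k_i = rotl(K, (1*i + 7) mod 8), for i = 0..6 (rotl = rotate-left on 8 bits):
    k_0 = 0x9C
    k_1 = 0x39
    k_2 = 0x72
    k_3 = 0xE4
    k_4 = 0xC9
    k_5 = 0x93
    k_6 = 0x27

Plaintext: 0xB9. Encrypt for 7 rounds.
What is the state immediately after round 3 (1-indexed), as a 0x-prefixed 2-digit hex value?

0x87

s_0 = plaintext = 0xB9
s_1 = Round(s_0, k_0) = 0x99
s_2 = Round(s_1, k_1) = 0x98
s_3 = Round(s_2, k_2) = 0x87
s_4 = Round(s_3, k_3) = 0x7E
s_5 = Round(s_4, k_4) = 0xEA
s_6 = Round(s_5, k_5) = 0xAD
s_7 = Round(s_6, k_6) = 0xD4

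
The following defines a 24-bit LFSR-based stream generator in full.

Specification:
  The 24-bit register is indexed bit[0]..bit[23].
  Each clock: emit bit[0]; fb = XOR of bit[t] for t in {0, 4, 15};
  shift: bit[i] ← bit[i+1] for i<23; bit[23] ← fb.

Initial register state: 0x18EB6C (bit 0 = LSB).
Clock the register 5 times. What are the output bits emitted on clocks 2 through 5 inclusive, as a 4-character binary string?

0110

reg_0 = 0x18EB6C
clock 1: out=0, reg = 0x8C75B6
clock 2: out=0, reg = 0xC63ADB
clock 3: out=1, reg = 0x631D6D
clock 4: out=1, reg = 0xB18EB6
clock 5: out=0, reg = 0x58C75B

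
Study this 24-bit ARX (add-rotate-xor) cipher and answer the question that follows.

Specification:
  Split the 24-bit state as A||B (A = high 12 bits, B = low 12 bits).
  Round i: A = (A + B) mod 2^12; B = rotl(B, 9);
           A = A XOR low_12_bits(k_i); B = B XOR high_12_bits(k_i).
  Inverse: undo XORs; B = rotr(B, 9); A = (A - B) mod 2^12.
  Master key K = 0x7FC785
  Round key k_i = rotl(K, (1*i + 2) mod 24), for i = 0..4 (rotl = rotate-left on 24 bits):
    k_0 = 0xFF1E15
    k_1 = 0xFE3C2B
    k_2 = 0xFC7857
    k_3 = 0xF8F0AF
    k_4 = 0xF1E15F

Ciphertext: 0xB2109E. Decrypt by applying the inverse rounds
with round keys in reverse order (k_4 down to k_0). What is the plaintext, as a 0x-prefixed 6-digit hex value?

s_0 = ciphertext = 0xB2109E
s_1 = InvRound(s_0, k_4) = 0xE77C07
s_2 = InvRound(s_1, k_3) = 0x297C41
s_3 = InvRound(s_2, k_2) = 0xE8FC31
s_4 = InvRound(s_3, k_1) = 0x413E91
s_5 = InvRound(s_4, k_0) = 0xF06B00

0xF06B00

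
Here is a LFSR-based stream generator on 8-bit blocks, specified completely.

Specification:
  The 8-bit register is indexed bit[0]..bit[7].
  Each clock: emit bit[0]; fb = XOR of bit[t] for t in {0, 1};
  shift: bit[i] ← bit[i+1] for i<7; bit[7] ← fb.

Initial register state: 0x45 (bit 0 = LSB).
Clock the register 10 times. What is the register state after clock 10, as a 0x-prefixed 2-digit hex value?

0x39

reg_0 = 0x45
clock 1: out=1, reg = 0xA2
clock 2: out=0, reg = 0xD1
clock 3: out=1, reg = 0xE8
clock 4: out=0, reg = 0x74
clock 5: out=0, reg = 0x3A
clock 6: out=0, reg = 0x9D
clock 7: out=1, reg = 0xCE
clock 8: out=0, reg = 0xE7
clock 9: out=1, reg = 0x73
clock 10: out=1, reg = 0x39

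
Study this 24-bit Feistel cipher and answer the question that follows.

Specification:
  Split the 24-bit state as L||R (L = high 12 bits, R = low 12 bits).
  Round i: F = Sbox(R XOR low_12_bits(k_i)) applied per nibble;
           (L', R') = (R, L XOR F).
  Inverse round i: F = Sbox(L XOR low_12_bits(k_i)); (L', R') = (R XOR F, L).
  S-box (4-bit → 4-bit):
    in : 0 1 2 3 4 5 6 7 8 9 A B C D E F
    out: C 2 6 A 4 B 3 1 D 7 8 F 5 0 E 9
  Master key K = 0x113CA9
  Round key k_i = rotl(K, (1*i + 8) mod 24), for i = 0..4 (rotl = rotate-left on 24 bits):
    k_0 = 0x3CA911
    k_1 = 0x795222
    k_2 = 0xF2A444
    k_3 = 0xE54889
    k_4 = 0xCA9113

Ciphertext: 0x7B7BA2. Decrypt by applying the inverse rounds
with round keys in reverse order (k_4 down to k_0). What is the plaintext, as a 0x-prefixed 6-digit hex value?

s_0 = ciphertext = 0x7B7BA2
s_1 = InvRound(s_0, k_4) = 0x8267B7
s_2 = InvRound(s_1, k_3) = 0xB3E826
s_3 = InvRound(s_2, k_2) = 0x13EB3E
s_4 = InvRound(s_3, k_1) = 0x11B13E
s_5 = InvRound(s_4, k_0) = 0xCF611B

0xCF611B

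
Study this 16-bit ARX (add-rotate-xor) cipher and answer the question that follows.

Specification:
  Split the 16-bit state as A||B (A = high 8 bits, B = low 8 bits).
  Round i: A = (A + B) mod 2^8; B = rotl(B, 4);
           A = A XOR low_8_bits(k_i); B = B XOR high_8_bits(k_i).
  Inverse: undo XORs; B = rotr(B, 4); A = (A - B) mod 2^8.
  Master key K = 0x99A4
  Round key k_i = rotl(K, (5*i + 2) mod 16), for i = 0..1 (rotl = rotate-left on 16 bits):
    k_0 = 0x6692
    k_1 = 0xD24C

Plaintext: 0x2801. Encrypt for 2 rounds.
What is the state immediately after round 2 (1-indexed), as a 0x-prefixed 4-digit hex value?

s_0 = plaintext = 0x2801
s_1 = Round(s_0, k_0) = 0xBB76
s_2 = Round(s_1, k_1) = 0x7DB5

0x7DB5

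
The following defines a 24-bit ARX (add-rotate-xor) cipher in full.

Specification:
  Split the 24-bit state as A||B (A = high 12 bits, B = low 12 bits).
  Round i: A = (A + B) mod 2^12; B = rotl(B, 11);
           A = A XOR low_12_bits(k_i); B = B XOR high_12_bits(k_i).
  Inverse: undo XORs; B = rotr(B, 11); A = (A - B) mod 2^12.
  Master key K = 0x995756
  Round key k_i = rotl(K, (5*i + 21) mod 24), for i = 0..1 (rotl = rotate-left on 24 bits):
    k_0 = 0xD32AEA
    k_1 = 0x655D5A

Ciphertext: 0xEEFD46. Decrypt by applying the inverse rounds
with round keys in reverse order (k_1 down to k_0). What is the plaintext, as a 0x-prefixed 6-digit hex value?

s_0 = ciphertext = 0xEEFD46
s_1 = InvRound(s_0, k_1) = 0xD8E627
s_2 = InvRound(s_1, k_0) = 0x13962B

0x13962B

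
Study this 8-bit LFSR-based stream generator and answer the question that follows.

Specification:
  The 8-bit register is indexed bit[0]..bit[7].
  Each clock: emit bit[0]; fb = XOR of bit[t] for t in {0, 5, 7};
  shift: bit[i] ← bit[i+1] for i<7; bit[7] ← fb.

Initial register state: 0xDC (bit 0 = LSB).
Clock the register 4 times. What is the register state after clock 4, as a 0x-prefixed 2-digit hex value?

reg_0 = 0xDC
clock 1: out=0, reg = 0xEE
clock 2: out=0, reg = 0x77
clock 3: out=1, reg = 0x3B
clock 4: out=1, reg = 0x1D

0x1D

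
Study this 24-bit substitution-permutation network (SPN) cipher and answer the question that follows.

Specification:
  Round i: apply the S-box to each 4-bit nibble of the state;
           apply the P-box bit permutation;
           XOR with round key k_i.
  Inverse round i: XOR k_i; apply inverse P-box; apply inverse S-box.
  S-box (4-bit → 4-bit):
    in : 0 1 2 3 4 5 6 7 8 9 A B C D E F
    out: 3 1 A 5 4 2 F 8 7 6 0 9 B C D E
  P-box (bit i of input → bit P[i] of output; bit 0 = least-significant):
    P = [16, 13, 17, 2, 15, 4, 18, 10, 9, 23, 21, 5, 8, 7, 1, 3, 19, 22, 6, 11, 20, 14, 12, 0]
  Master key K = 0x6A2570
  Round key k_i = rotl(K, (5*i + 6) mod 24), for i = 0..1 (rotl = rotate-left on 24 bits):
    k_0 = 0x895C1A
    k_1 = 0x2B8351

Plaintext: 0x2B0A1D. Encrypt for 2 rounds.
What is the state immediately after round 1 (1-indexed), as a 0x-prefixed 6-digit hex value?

s_0 = plaintext = 0x2B0A1D
s_1 = Round(s_0, k_0) = 0x83959F
s_2 = Round(s_1, k_1) = 0xB5F387

0x83959F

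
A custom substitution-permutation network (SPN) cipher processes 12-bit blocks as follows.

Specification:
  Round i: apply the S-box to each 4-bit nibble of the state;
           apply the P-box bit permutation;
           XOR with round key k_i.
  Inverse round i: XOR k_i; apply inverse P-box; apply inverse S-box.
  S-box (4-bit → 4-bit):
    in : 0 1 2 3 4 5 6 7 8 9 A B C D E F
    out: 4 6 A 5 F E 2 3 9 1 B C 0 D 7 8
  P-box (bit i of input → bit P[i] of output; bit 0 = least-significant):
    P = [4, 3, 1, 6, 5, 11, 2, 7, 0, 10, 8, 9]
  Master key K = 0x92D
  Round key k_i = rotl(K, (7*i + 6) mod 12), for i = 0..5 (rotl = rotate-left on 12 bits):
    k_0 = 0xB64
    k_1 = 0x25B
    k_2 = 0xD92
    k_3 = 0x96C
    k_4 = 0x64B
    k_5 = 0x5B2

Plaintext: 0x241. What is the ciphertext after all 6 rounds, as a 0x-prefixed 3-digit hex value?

0xA81

s_0 = plaintext = 0x241
s_1 = Round(s_0, k_0) = 0x5CA
s_2 = Round(s_1, k_1) = 0x503
s_3 = Round(s_2, k_2) = 0xA84
s_4 = Round(s_3, k_3) = 0xF97
s_5 = Round(s_4, k_4) = 0x473
s_6 = Round(s_5, k_5) = 0xA81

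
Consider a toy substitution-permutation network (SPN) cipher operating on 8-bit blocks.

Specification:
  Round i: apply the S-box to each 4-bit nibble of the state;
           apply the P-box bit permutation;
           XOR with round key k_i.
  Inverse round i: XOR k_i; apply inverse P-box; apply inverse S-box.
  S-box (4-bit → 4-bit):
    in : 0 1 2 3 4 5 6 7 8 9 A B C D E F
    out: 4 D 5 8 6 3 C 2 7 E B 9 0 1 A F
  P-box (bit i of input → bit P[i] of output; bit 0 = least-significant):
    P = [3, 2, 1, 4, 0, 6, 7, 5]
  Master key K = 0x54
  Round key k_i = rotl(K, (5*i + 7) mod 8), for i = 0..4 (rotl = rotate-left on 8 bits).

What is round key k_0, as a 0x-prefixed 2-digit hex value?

0x2A

K = 0x54
k_0 = rotl(K, (5*0+7) mod 8) = rotl(K, 7) = 0x2A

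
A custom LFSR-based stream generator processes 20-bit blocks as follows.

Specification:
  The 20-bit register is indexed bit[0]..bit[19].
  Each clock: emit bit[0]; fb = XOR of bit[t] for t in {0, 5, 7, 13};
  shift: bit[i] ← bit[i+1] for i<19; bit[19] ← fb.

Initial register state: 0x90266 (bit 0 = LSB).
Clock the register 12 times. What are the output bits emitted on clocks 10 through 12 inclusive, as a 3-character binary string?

reg_0 = 0x90266
clock 1: out=0, reg = 0xC8133
clock 2: out=1, reg = 0x64099
clock 3: out=1, reg = 0x3204C
clock 4: out=0, reg = 0x99026
clock 5: out=0, reg = 0xCC813
clock 6: out=1, reg = 0xE6409
clock 7: out=1, reg = 0x73204
clock 8: out=0, reg = 0xB9902
clock 9: out=0, reg = 0x5CC81
clock 10: out=1, reg = 0x2E640
clock 11: out=0, reg = 0x97320
clock 12: out=0, reg = 0x4B990

100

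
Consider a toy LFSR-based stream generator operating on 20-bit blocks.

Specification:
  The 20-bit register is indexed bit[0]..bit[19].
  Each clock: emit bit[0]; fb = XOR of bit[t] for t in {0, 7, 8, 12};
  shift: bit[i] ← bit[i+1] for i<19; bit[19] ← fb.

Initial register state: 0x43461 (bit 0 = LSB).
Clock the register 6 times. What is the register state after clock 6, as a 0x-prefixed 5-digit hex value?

reg_0 = 0x43461
clock 1: out=1, reg = 0x21A30
clock 2: out=0, reg = 0x90D18
clock 3: out=0, reg = 0xC868C
clock 4: out=0, reg = 0xE4346
clock 5: out=0, reg = 0xF21A3
clock 6: out=1, reg = 0xF90D1

0xF90D1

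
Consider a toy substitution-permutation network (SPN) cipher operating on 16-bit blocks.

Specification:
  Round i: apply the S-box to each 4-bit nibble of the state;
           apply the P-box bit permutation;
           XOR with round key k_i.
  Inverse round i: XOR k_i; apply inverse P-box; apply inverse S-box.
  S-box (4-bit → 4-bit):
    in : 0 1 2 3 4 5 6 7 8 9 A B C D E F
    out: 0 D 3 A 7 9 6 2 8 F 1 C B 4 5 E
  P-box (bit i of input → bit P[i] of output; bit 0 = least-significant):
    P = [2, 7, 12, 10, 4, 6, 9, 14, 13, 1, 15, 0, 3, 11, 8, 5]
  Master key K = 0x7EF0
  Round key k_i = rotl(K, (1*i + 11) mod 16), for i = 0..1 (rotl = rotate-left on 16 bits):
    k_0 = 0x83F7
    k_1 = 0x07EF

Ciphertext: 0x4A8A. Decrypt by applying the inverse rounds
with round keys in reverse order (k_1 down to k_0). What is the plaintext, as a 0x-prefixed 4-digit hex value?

s_0 = ciphertext = 0x4A8A
s_1 = InvRound(s_0, k_1) = 0xF835
s_2 = InvRound(s_1, k_0) = 0x62F6

0x62F6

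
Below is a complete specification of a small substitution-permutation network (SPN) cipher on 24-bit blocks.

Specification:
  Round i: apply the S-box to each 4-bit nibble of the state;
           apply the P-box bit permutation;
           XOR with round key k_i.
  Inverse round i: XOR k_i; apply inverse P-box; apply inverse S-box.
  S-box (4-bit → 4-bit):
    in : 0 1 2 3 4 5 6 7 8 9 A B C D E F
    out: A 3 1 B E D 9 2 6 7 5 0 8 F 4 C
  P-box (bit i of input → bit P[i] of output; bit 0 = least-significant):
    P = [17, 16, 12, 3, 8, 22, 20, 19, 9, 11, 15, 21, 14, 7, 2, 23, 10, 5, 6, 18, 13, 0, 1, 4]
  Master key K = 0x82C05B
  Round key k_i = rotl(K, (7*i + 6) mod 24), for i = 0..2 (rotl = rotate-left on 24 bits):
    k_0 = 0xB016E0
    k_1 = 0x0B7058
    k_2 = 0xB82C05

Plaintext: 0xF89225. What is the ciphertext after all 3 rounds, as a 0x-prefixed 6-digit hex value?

s_0 = plaintext = 0xF89225
s_1 = Round(s_0, k_0) = 0xB2451E
s_2 = Round(s_1, k_1) = 0xEBE7DC
s_3 = Round(s_2, k_2) = 0xE0250B

0xE0250B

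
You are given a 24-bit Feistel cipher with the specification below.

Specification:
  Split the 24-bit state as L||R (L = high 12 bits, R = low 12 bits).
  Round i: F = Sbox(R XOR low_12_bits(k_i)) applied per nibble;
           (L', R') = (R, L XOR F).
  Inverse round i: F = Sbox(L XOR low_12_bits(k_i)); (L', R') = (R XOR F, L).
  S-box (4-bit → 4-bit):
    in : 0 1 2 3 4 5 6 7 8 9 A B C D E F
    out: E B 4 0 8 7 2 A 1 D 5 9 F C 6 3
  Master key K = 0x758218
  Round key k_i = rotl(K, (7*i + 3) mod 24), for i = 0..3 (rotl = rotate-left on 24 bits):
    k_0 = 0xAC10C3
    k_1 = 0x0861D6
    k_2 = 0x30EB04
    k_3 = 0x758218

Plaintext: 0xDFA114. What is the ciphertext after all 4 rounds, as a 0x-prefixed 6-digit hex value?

s_0 = plaintext = 0xDFA114
s_1 = Round(s_0, k_0) = 0x114630
s_2 = Round(s_1, k_1) = 0x630B76
s_3 = Round(s_2, k_2) = 0xB76894
s_4 = Round(s_3, k_3) = 0x894E69

0x894E69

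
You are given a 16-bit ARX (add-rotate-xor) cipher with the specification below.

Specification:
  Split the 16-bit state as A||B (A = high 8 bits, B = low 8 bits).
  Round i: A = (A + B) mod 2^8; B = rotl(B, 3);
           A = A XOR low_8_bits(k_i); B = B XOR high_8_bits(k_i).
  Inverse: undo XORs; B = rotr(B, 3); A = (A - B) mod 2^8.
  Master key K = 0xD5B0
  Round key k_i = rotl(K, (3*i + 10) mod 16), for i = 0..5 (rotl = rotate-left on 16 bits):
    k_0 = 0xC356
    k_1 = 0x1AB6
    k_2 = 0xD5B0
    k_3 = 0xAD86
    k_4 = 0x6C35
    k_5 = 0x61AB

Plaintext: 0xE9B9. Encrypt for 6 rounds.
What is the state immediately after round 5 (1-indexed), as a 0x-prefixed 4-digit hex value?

0x7EA0

s_0 = plaintext = 0xE9B9
s_1 = Round(s_0, k_0) = 0xF40E
s_2 = Round(s_1, k_1) = 0xB46A
s_3 = Round(s_2, k_2) = 0xAE86
s_4 = Round(s_3, k_3) = 0xB299
s_5 = Round(s_4, k_4) = 0x7EA0
s_6 = Round(s_5, k_5) = 0xB564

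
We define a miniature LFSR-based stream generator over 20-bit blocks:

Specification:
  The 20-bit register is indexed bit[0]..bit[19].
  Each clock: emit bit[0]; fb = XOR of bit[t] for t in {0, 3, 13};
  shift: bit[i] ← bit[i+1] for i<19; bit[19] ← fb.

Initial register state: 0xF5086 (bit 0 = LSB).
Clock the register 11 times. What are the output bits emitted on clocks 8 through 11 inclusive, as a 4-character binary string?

1000

reg_0 = 0xF5086
clock 1: out=0, reg = 0x7A843
clock 2: out=1, reg = 0x3D421
clock 3: out=1, reg = 0x9EA10
clock 4: out=0, reg = 0xCF508
clock 5: out=0, reg = 0x67A84
clock 6: out=0, reg = 0xB3D42
clock 7: out=0, reg = 0xD9EA1
clock 8: out=1, reg = 0xECF50
clock 9: out=0, reg = 0x767A8
clock 10: out=0, reg = 0x3B3D4
clock 11: out=0, reg = 0x9D9EA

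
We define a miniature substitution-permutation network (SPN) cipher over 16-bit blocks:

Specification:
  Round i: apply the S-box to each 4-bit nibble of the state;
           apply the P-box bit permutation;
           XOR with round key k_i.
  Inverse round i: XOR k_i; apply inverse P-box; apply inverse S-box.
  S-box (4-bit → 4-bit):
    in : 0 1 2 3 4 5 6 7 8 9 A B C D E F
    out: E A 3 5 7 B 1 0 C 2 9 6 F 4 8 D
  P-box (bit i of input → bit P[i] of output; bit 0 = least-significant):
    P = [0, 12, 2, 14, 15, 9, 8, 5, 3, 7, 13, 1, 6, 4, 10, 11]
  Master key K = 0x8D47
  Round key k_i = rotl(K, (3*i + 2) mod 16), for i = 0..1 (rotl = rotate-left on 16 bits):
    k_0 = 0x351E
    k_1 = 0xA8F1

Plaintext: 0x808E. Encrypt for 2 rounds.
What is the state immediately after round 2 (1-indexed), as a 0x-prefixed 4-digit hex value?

s_0 = plaintext = 0x808E
s_1 = Round(s_0, k_0) = 0x58BC
s_2 = Round(s_1, k_1) = 0xD3A6

0xD3A6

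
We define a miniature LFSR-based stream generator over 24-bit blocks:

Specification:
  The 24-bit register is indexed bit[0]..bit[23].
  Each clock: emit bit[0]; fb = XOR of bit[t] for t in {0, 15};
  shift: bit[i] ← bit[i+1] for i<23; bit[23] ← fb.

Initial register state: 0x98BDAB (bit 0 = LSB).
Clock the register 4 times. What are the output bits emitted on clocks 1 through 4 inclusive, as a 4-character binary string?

1101

reg_0 = 0x98BDAB
clock 1: out=1, reg = 0x4C5ED5
clock 2: out=1, reg = 0xA62F6A
clock 3: out=0, reg = 0x5317B5
clock 4: out=1, reg = 0xA98BDA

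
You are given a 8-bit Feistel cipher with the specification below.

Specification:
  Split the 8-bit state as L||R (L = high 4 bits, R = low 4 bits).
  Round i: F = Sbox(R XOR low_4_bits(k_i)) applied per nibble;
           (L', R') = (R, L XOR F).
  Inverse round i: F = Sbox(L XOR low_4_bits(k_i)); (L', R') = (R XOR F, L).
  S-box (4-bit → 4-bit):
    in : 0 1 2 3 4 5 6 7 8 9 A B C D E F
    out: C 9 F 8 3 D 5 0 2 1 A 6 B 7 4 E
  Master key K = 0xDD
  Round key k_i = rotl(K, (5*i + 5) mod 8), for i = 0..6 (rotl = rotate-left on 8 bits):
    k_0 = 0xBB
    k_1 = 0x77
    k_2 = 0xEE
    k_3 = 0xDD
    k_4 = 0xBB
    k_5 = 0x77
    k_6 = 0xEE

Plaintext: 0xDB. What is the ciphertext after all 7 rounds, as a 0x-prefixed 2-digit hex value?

s_0 = plaintext = 0xDB
s_1 = Round(s_0, k_0) = 0xB1
s_2 = Round(s_1, k_1) = 0x1E
s_3 = Round(s_2, k_2) = 0xED
s_4 = Round(s_3, k_3) = 0xD2
s_5 = Round(s_4, k_4) = 0x2C
s_6 = Round(s_5, k_5) = 0xC4
s_7 = Round(s_6, k_6) = 0x46

0x46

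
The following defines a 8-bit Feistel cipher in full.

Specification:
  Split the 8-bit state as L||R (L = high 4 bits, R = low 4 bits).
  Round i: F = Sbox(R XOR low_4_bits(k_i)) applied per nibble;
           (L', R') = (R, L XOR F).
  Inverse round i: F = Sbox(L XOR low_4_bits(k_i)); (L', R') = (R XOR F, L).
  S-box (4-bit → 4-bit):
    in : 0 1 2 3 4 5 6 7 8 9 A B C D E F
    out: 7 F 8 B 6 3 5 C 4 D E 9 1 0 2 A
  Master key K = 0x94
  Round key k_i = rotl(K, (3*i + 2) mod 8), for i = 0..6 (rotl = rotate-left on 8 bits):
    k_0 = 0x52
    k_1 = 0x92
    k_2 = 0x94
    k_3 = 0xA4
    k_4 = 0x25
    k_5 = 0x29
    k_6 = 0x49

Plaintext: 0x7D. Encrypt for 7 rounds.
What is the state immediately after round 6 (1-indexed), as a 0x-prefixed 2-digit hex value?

s_0 = plaintext = 0x7D
s_1 = Round(s_0, k_0) = 0xDD
s_2 = Round(s_1, k_1) = 0xD7
s_3 = Round(s_2, k_2) = 0x76
s_4 = Round(s_3, k_3) = 0x6F
s_5 = Round(s_4, k_4) = 0xF8
s_6 = Round(s_5, k_5) = 0x80
s_7 = Round(s_6, k_6) = 0x05

0x80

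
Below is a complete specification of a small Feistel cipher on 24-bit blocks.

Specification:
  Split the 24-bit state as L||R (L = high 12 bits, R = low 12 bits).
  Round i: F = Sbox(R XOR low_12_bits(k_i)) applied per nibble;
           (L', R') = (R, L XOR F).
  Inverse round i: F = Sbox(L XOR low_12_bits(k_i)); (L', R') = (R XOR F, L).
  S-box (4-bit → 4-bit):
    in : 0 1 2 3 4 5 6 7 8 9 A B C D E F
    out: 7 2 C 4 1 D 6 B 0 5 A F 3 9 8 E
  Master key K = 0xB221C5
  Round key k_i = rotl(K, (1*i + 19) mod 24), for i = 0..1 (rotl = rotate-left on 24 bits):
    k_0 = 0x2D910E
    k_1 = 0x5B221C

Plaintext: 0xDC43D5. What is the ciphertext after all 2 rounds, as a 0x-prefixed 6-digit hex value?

0x15B7CE

s_0 = plaintext = 0xDC43D5
s_1 = Round(s_0, k_0) = 0x3D515B
s_2 = Round(s_1, k_1) = 0x15B7CE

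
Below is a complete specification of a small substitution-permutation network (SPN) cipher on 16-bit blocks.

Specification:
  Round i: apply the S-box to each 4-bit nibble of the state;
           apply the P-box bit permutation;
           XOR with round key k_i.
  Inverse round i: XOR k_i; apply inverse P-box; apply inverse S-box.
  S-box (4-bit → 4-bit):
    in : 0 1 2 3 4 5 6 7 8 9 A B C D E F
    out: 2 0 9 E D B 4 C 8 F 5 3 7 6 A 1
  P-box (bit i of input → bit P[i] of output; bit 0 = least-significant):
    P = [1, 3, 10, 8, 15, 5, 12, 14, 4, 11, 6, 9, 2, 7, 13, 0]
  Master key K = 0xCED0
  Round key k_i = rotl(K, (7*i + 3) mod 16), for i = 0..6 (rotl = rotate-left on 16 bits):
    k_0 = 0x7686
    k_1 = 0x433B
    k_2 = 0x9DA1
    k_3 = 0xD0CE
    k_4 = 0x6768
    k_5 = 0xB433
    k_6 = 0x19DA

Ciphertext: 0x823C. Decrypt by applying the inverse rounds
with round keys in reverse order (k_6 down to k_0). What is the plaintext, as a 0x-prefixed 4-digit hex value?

s_0 = ciphertext = 0x823C
s_1 = InvRound(s_0, k_6) = 0xB3C2
s_2 = InvRound(s_1, k_5) = 0xE407
s_3 = InvRound(s_2, k_4) = 0x27B5
s_4 = InvRound(s_3, k_3) = 0x7499
s_5 = InvRound(s_4, k_2) = 0x6B5E
s_6 = InvRound(s_5, k_1) = 0x4D01
s_7 = InvRound(s_6, k_0) = 0x9E62

0x9E62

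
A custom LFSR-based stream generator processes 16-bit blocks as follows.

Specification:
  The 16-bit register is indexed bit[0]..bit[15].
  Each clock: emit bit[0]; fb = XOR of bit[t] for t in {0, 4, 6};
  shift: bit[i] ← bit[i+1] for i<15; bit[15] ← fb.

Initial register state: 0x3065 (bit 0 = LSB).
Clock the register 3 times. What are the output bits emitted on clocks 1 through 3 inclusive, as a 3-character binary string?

reg_0 = 0x3065
clock 1: out=1, reg = 0x1832
clock 2: out=0, reg = 0x8C19
clock 3: out=1, reg = 0x460C

101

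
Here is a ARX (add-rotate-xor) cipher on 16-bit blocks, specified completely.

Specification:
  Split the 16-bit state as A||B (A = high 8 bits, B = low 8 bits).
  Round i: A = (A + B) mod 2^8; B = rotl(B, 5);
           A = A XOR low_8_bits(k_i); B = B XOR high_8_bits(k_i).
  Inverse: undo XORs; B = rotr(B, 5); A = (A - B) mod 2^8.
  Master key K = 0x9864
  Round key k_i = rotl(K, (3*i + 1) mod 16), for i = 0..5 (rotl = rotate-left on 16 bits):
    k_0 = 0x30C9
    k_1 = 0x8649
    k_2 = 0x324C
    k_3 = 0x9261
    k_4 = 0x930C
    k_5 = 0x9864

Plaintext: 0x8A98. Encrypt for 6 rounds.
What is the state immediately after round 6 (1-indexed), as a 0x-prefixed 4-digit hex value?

s_0 = plaintext = 0x8A98
s_1 = Round(s_0, k_0) = 0xEB23
s_2 = Round(s_1, k_1) = 0x47E2
s_3 = Round(s_2, k_2) = 0x656E
s_4 = Round(s_3, k_3) = 0xB25F
s_5 = Round(s_4, k_4) = 0x1D78
s_6 = Round(s_5, k_5) = 0xF197

0xF197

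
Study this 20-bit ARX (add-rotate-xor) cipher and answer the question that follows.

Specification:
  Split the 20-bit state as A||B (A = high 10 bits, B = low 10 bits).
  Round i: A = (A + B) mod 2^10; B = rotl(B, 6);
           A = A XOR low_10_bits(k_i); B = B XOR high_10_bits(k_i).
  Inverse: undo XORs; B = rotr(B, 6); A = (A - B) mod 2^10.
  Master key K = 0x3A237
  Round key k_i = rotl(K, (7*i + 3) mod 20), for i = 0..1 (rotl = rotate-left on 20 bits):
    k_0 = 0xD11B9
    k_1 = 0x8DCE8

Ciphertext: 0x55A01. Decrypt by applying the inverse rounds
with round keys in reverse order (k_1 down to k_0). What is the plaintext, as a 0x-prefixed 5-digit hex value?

s_0 = ciphertext = 0x55A01
s_1 = InvRound(s_0, k_1) = 0x97B60
s_2 = InvRound(s_1, k_0) = 0x69E40

0x69E40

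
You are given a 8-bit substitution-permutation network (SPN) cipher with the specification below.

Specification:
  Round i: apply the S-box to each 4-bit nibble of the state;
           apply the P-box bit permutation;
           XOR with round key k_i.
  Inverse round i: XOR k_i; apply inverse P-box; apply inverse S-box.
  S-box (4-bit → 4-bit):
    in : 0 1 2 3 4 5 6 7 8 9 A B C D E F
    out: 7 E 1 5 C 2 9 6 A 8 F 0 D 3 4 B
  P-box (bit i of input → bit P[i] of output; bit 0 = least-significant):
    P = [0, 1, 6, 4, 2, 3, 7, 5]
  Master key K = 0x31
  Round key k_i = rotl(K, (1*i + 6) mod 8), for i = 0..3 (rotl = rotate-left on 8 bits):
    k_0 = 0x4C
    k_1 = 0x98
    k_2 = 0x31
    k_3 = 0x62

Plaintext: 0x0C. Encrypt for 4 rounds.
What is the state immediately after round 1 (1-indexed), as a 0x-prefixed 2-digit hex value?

s_0 = plaintext = 0x0C
s_1 = Round(s_0, k_0) = 0x91
s_2 = Round(s_1, k_1) = 0xEA
s_3 = Round(s_2, k_2) = 0xE2
s_4 = Round(s_3, k_3) = 0xE3

0x91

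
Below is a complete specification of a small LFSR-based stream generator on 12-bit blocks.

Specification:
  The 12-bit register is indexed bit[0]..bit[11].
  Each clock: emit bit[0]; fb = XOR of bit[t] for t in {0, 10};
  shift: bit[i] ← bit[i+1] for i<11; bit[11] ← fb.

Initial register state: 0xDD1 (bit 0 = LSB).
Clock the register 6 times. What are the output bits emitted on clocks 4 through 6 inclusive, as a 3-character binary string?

010

reg_0 = 0xDD1
clock 1: out=1, reg = 0x6E8
clock 2: out=0, reg = 0xB74
clock 3: out=0, reg = 0x5BA
clock 4: out=0, reg = 0xADD
clock 5: out=1, reg = 0xD6E
clock 6: out=0, reg = 0xEB7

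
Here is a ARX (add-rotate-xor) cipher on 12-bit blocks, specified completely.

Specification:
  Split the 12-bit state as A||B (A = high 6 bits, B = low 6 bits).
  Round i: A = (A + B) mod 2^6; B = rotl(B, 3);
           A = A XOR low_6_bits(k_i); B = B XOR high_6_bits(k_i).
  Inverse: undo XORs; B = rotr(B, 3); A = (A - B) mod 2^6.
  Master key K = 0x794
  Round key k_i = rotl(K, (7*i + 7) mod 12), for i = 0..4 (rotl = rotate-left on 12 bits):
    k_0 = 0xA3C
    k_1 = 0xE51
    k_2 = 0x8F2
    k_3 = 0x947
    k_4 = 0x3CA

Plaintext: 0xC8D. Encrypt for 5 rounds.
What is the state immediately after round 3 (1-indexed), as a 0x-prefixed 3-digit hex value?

0xD2D

s_0 = plaintext = 0xC8D
s_1 = Round(s_0, k_0) = 0x0C1
s_2 = Round(s_1, k_1) = 0x571
s_3 = Round(s_2, k_2) = 0xD2D
s_4 = Round(s_3, k_3) = 0x988
s_5 = Round(s_4, k_4) = 0x90E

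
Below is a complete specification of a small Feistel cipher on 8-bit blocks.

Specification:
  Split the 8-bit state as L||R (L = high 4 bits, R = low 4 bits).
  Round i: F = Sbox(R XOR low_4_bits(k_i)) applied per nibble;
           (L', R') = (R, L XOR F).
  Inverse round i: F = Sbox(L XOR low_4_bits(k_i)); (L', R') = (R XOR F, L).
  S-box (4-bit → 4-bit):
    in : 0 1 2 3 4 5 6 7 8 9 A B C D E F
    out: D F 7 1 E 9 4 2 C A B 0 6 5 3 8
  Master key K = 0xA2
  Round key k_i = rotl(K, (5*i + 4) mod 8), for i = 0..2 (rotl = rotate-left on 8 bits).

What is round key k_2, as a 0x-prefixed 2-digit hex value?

0xA8

K = 0xA2
k_0 = rotl(K, (5*0+4) mod 8) = rotl(K, 4) = 0x2A
k_1 = rotl(K, (5*1+4) mod 8) = rotl(K, 1) = 0x45
k_2 = rotl(K, (5*2+4) mod 8) = rotl(K, 6) = 0xA8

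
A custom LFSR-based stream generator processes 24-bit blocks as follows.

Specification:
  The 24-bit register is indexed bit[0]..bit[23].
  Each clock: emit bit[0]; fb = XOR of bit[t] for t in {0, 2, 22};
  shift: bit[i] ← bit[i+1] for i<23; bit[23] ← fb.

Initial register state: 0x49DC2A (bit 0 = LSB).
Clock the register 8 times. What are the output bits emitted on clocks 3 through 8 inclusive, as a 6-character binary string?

010100

reg_0 = 0x49DC2A
clock 1: out=0, reg = 0xA4EE15
clock 2: out=1, reg = 0x52770A
clock 3: out=0, reg = 0xA93B85
clock 4: out=1, reg = 0x549DC2
clock 5: out=0, reg = 0xAA4EE1
clock 6: out=1, reg = 0xD52770
clock 7: out=0, reg = 0xEA93B8
clock 8: out=0, reg = 0xF549DC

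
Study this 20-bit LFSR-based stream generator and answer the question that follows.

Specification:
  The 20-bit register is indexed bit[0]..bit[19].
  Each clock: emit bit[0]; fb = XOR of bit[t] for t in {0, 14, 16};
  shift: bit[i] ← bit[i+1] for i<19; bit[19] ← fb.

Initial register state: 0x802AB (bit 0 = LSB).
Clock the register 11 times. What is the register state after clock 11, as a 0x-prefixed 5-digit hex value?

0x2E700

reg_0 = 0x802AB
clock 1: out=1, reg = 0xC0155
clock 2: out=1, reg = 0xE00AA
clock 3: out=0, reg = 0x70055
clock 4: out=1, reg = 0x3802A
clock 5: out=0, reg = 0x9C015
clock 6: out=1, reg = 0xCE00A
clock 7: out=0, reg = 0xE7005
clock 8: out=1, reg = 0x73802
clock 9: out=0, reg = 0xB9C01
clock 10: out=1, reg = 0x5CE00
clock 11: out=0, reg = 0x2E700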